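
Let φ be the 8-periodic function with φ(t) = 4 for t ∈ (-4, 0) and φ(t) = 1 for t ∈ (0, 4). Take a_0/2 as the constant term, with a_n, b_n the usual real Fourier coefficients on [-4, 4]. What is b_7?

-6/(7*pi)

b_7 = 1/4 ∫_{-4}^{4} φ(t) sin(7*pi*t/4) dt.
Split the integral at the breakpoints.
Directly, an antiderivative of (4) sin(7*pi*t/4) is -16*cos(7*pi*t/4)/(7*pi); evaluating from -4 to 0: ∫_{-4}^{0} (4) sin(7*pi*t/4) dt = (-16/(7*pi)) - (16/(7*pi)) = -32/(7*pi).
Directly, an antiderivative of (1) sin(7*pi*t/4) is -4*cos(7*pi*t/4)/(7*pi); evaluating from 0 to 4: ∫_{0}^{4} (1) sin(7*pi*t/4) dt = (4/(7*pi)) - (-4/(7*pi)) = 8/(7*pi).
Summing the pieces and multiplying by (1/4) gives b_7 = -6/(7*pi).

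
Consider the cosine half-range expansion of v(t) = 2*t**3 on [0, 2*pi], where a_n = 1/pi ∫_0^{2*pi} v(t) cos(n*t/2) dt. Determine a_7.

a_7 = 1/pi ∫_0^{2*pi} (2*t**3) cos(7*t/2) dt.
Integrating by parts three times (tabular method), an antiderivative of (2*t**3) cos(7*t/2) is 4*t**3*sin(7*t/2)/7 + 24*t**2*cos(7*t/2)/49 - 96*t*sin(7*t/2)/343 - 192*cos(7*t/2)/2401; evaluating from 0 to 2*pi: ∫_{0}^{2*pi} (2*t**3) cos(7*t/2) dt = (192/2401 - 96*pi**2/49) - (-192/2401) = 384/2401 - 96*pi**2/49.
Hence a_7 = (1/pi)·(384/2401 - 96*pi**2/49) = 96*(4 - 49*pi**2)/(2401*pi).

96*(4 - 49*pi**2)/(2401*pi)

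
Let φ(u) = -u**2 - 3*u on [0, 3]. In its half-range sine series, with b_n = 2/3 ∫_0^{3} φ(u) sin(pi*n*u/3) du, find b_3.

b_3 = 2/3 ∫_0^{3} (-u**2 - 3*u) sin(pi*u) du.
Integrating by parts twice (tabular method), an antiderivative of (-u**2 - 3*u) sin(pi*u) is u**2*cos(pi*u)/pi - 2*u*sin(pi*u)/pi**2 + 3*u*cos(pi*u)/pi - 3*sin(pi*u)/pi**2 - 2*cos(pi*u)/pi**3; evaluating from 0 to 3: ∫_{0}^{3} (-u**2 - 3*u) sin(pi*u) du = (-18/pi + 2/pi**3) - (-2/pi**3) = -18/pi + 4/pi**3.
Hence b_3 = (2/3)·(-18/pi + 4/pi**3) = -12/pi + 8/(3*pi**3).

-12/pi + 8/(3*pi**3)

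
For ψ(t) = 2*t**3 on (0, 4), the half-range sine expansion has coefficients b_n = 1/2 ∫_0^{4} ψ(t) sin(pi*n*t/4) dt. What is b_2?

b_2 = 1/2 ∫_0^{4} (2*t**3) sin(pi*t/2) dt.
Integrating by parts three times (tabular method), an antiderivative of (2*t**3) sin(pi*t/2) is -4*t**3*cos(pi*t/2)/pi + 24*t**2*sin(pi*t/2)/pi**2 + 96*t*cos(pi*t/2)/pi**3 - 192*sin(pi*t/2)/pi**4; evaluating from 0 to 4: ∫_{0}^{4} (2*t**3) sin(pi*t/2) dt = (-256/pi + 384/pi**3) - (0) = -256/pi + 384/pi**3.
Hence b_2 = (1/2)·(-256/pi + 384/pi**3) = -128/pi + 192/pi**3.

-128/pi + 192/pi**3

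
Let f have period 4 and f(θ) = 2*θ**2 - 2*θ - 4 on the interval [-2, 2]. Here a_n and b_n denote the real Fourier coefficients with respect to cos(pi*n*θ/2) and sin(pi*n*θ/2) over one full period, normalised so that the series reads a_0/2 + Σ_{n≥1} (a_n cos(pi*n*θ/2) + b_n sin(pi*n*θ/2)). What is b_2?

4/pi

b_2 = 1/2 ∫_{-2}^{2} f(θ) sin(pi*θ) dθ.
Integrating by parts twice (tabular method), an antiderivative of (2*θ**2 - 2*θ - 4) sin(pi*θ) is -2*θ**2*cos(pi*θ)/pi + 4*θ*sin(pi*θ)/pi**2 + 2*θ*cos(pi*θ)/pi - 2*sin(pi*θ)/pi**2 + 4*cos(pi*θ)/pi**3 + 4*cos(pi*θ)/pi; evaluating from -2 to 2: ∫_{-2}^{2} (2*θ**2 - 2*θ - 4) sin(pi*θ) dθ = (4/pi**3) - (-8/pi + 4/pi**3) = 8/pi.
Hence b_2 = (1/2)·(8/pi) = 4/pi.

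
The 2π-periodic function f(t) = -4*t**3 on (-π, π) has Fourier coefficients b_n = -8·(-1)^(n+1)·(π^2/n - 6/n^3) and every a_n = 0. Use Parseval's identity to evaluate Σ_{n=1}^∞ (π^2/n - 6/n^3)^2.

pi**6/14

Parseval: Σ b_n^2 = (1/π) ∫_{-π}^{π} f(t)^2 dt = 32*pi**6/7.
b_n^2 = 64·(π^2/n - 6/n^3)^2, so the sum equals (32*pi**6/7)/64 = pi**6/14.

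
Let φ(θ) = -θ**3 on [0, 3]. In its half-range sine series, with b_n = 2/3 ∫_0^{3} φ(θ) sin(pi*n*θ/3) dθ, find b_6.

-3/(2*pi**3) + 9/pi

b_6 = 2/3 ∫_0^{3} (-θ**3) sin(2*pi*θ) dθ.
Integrating by parts three times (tabular method), an antiderivative of (-θ**3) sin(2*pi*θ) is θ**3*cos(2*pi*θ)/(2*pi) - 3*θ**2*sin(2*pi*θ)/(4*pi**2) - 3*θ*cos(2*pi*θ)/(4*pi**3) + 3*sin(2*pi*θ)/(8*pi**4); evaluating from 0 to 3: ∫_{0}^{3} (-θ**3) sin(2*pi*θ) dθ = (9*(-1 + 6*pi**2)/(4*pi**3)) - (0) = 9*(-1 + 6*pi**2)/(4*pi**3).
Hence b_6 = (2/3)·(9*(-1 + 6*pi**2)/(4*pi**3)) = -3/(2*pi**3) + 9/pi.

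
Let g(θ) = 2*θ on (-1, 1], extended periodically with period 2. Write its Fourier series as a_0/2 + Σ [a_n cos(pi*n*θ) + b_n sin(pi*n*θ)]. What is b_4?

-1/pi

b_4 = ∫_{-1}^{1} g(θ) sin(4*pi*θ) dθ.
g is odd and sin(4*pi*θ) is odd, so the integrand is even and b_4 = 2 ∫_0^{1} g(θ) sin(4*pi*θ) dθ.
Integrating by parts (boundary term plus one more integral), an antiderivative of (2*θ) sin(4*pi*θ) is -θ*cos(4*pi*θ)/(2*pi) + sin(4*pi*θ)/(8*pi**2); evaluating from 0 to 1: ∫_{0}^{1} (2*θ) sin(4*pi*θ) dθ = (-1/(2*pi)) - (0) = -1/(2*pi).
Hence b_4 = 2·(-1/(2*pi)) = -1/pi.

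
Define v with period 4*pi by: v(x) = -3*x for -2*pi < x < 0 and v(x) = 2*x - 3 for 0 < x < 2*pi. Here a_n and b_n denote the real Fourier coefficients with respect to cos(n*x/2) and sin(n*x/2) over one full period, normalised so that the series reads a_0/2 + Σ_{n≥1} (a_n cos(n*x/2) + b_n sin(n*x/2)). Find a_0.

-3 + 5*pi

a_0 = (1/(2*pi)) ∫_{-2*pi}^{2*pi} v(x) dx = (1/(2*pi)) · (2*pi*(-3 + 5*pi)) = -3 + 5*pi.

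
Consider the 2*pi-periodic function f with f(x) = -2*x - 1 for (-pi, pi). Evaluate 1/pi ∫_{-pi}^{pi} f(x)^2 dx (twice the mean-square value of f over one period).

1/pi ∫_{-pi}^{pi} f(x)^2 dx = 1/pi · (2*pi + 8*pi**3/3) = 2 + 8*pi**2/3.

2 + 8*pi**2/3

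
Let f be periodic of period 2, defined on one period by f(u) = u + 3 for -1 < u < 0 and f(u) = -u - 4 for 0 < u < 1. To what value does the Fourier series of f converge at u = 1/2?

-9/2

f is continuous at u = 1/2 with value -9/2, so the series converges to -9/2 there.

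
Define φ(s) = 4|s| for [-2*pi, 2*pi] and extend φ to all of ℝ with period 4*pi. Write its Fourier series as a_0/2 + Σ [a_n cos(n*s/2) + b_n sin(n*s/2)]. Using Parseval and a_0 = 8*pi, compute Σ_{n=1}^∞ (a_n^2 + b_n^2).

32*pi**2/3

Parseval: a_0^2/2 + Σ_{n≥1} (a_n^2+b_n^2) = (1/(2*pi)) ∫_{-2*pi}^{2*pi} φ(s)^2 ds = 128*pi**2/3.
Subtract a_0^2/2 = 32*pi**2: Σ (a_n^2+b_n^2) = 32*pi**2/3.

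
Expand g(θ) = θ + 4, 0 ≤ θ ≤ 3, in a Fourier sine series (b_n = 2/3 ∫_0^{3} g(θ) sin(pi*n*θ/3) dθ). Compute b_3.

22/(3*pi)

b_3 = 2/3 ∫_0^{3} (θ + 4) sin(pi*θ) dθ.
Integrating by parts (boundary term plus one more integral), an antiderivative of (θ + 4) sin(pi*θ) is -θ*cos(pi*θ)/pi + sin(pi*θ)/pi**2 - 4*cos(pi*θ)/pi; evaluating from 0 to 3: ∫_{0}^{3} (θ + 4) sin(pi*θ) dθ = (7/pi) - (-4/pi) = 11/pi.
Hence b_3 = (2/3)·(11/pi) = 22/(3*pi).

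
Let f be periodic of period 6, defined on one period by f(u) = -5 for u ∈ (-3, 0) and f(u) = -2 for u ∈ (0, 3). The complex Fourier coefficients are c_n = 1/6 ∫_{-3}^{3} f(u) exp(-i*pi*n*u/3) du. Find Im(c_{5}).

-3/(5*pi)

Since f is real-valued, Im(c_{5}) = -1/6 ∫_{-3}^{3} f(u) sin(5*pi*u/3) du = -b_{5}/2.
Split the integral at the breakpoints.
Directly, an antiderivative of (-5) sin(5*pi*u/3) is 3*cos(5*pi*u/3)/pi; evaluating from -3 to 0: ∫_{-3}^{0} (-5) sin(5*pi*u/3) du = (3/pi) - (-3/pi) = 6/pi.
Directly, an antiderivative of (-2) sin(5*pi*u/3) is 6*cos(5*pi*u/3)/(5*pi); evaluating from 0 to 3: ∫_{0}^{3} (-2) sin(5*pi*u/3) du = (-6/(5*pi)) - (6/(5*pi)) = -12/(5*pi).
So ∫_{-3}^{3} f(u) sin(5*pi*u/3) du = 18/(5*pi).
Hence Im(c_{5}) = (-1/6)·(18/(5*pi)) = -3/(5*pi).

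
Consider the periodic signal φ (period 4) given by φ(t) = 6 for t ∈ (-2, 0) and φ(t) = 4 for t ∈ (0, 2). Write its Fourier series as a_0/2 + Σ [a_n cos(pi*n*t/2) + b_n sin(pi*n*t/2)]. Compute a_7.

0

a_7 = 1/2 ∫_{-2}^{2} φ(t) cos(7*pi*t/2) dt.
Split the integral at the breakpoints.
Directly, an antiderivative of (6) cos(7*pi*t/2) is 12*sin(7*pi*t/2)/(7*pi); evaluating from -2 to 0: ∫_{-2}^{0} (6) cos(7*pi*t/2) dt = (0) - (0) = 0.
Directly, an antiderivative of (4) cos(7*pi*t/2) is 8*sin(7*pi*t/2)/(7*pi); evaluating from 0 to 2: ∫_{0}^{2} (4) cos(7*pi*t/2) dt = (0) - (0) = 0.
Summing the pieces and multiplying by (1/2) gives a_7 = 0.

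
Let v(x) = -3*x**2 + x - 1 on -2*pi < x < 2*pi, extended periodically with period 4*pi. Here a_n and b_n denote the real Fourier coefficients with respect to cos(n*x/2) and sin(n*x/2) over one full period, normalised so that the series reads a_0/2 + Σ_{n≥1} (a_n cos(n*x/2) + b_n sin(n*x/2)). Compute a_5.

a_5 = (1/(2*pi)) ∫_{-2*pi}^{2*pi} v(x) cos(5*x/2) dx.
Integrating by parts twice (tabular method), an antiderivative of (-3*x**2 + x - 1) cos(5*x/2) is -6*x**2*sin(5*x/2)/5 + 2*x*sin(5*x/2)/5 - 24*x*cos(5*x/2)/25 - 2*sin(5*x/2)/125 + 4*cos(5*x/2)/25; evaluating from -2*pi to 2*pi: ∫_{-2*pi}^{2*pi} (-3*x**2 + x - 1) cos(5*x/2) dx = (-4/25 + 48*pi/25) - (-48*pi/25 - 4/25) = 96*pi/25.
Hence a_5 = (1/(2*pi))·(96*pi/25) = 48/25.

48/25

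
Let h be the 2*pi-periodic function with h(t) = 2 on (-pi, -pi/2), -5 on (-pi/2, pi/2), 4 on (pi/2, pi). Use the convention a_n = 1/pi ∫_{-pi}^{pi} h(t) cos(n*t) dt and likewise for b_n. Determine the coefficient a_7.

a_7 = 1/pi ∫_{-pi}^{pi} h(t) cos(7*t) dt.
Split the integral at the breakpoints.
Directly, an antiderivative of (2) cos(7*t) is 2*sin(7*t)/7; evaluating from -pi to -pi/2: ∫_{-pi}^{-pi/2} (2) cos(7*t) dt = (2/7) - (0) = 2/7.
Directly, an antiderivative of (-5) cos(7*t) is -5*sin(7*t)/7; evaluating from -pi/2 to pi/2: ∫_{-pi/2}^{pi/2} (-5) cos(7*t) dt = (5/7) - (-5/7) = 10/7.
Directly, an antiderivative of (4) cos(7*t) is 4*sin(7*t)/7; evaluating from pi/2 to pi: ∫_{pi/2}^{pi} (4) cos(7*t) dt = (0) - (-4/7) = 4/7.
Summing the pieces and multiplying by (1/pi) gives a_7 = 16/(7*pi).

16/(7*pi)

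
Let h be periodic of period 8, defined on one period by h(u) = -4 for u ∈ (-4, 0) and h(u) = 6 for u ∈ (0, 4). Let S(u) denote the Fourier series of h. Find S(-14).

6

u = -14 differs from u = 2 by -2 full period(s), and the series is 8-periodic.
h is continuous at u = 2 with value 6, so the series converges to 6 there.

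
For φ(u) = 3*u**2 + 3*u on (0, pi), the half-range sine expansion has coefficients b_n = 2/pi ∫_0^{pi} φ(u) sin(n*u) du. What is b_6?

-pi - 1

b_6 = 2/pi ∫_0^{pi} (3*u**2 + 3*u) sin(6*u) du.
Integrating by parts twice (tabular method), an antiderivative of (3*u**2 + 3*u) sin(6*u) is -u**2*cos(6*u)/2 + u*sin(6*u)/6 - u*cos(6*u)/2 + sin(6*u)/12 + cos(6*u)/36; evaluating from 0 to pi: ∫_{0}^{pi} (3*u**2 + 3*u) sin(6*u) du = (-pi**2/2 - pi/2 + 1/36) - (1/36) = -pi*(1 + pi)/2.
Hence b_6 = (2/pi)·(-pi*(1 + pi)/2) = -pi - 1.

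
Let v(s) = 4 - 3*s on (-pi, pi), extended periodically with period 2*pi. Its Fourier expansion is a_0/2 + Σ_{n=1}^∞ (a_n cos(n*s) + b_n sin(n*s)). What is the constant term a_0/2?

4

a_0 = 1/pi ∫_{-pi}^{pi} v(s) ds = 1/pi · (8*pi) = 8.
So the constant term a_0/2 = 4.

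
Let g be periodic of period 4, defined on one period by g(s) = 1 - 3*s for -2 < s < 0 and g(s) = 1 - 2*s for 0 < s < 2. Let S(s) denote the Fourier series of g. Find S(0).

1

g is continuous at s = 0 with value 1, so the series converges to 1 there.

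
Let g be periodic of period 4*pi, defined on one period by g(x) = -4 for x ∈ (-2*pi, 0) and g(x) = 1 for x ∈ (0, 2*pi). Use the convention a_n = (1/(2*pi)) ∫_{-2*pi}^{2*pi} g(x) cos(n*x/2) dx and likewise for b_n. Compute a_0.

-3

a_0 = (1/(2*pi)) ∫_{-2*pi}^{2*pi} g(x) dx = (1/(2*pi)) · (-6*pi) = -3.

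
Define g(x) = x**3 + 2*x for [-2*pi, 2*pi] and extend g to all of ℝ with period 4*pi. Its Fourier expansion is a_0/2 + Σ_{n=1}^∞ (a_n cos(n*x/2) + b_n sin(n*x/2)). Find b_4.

b_4 = (1/(2*pi)) ∫_{-2*pi}^{2*pi} g(x) sin(2*x) dx.
g is odd and sin(2*x) is odd, so the integrand is even and b_4 = 1/pi ∫_0^{2*pi} g(x) sin(2*x) dx.
Integrating by parts three times (tabular method), an antiderivative of (x**3 + 2*x) sin(2*x) is -x**3*cos(2*x)/2 + 3*x**2*sin(2*x)/4 - x*cos(2*x)/4 + sin(2*x)/8; evaluating from 0 to 2*pi: ∫_{0}^{2*pi} (x**3 + 2*x) sin(2*x) dx = (-4*pi**3 - pi/2) - (0) = -4*pi**3 - pi/2.
Hence b_4 = (1/pi)·(-4*pi**3 - pi/2) = -4*pi**2 - 1/2.

-4*pi**2 - 1/2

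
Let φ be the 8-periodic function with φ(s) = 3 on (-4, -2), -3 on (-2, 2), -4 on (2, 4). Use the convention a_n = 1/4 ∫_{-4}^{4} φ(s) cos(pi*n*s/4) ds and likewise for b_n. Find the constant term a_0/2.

a_0 = 1/4 ∫_{-4}^{4} φ(s) ds = 1/4 · (-14) = -7/2.
So the constant term a_0/2 = -7/4.

-7/4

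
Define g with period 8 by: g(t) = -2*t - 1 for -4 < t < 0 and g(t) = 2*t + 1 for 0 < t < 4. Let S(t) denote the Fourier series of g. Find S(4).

t = 4 differs from t = -4 by 1 full period(s), and the series is 8-periodic.
At t = -4 the one-sided limits are g(-4^-) = 9 and g(-4^+) = 7.
By Dirichlet's theorem the series converges to their average, [(9) + (7)]/2 = 8.

8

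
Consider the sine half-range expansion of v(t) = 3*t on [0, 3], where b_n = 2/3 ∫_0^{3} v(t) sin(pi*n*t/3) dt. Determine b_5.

18/(5*pi)

b_5 = 2/3 ∫_0^{3} (3*t) sin(5*pi*t/3) dt.
Integrating by parts (boundary term plus one more integral), an antiderivative of (3*t) sin(5*pi*t/3) is -9*t*cos(5*pi*t/3)/(5*pi) + 27*sin(5*pi*t/3)/(25*pi**2); evaluating from 0 to 3: ∫_{0}^{3} (3*t) sin(5*pi*t/3) dt = (27/(5*pi)) - (0) = 27/(5*pi).
Hence b_5 = (2/3)·(27/(5*pi)) = 18/(5*pi).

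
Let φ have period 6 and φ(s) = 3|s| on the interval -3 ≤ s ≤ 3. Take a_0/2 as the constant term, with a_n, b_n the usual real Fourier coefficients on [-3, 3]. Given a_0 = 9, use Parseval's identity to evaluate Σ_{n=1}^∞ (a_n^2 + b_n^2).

27/2

Parseval: a_0^2/2 + Σ_{n≥1} (a_n^2+b_n^2) = 1/3 ∫_{-3}^{3} φ(s)^2 ds = 54.
Subtract a_0^2/2 = 81/2: Σ (a_n^2+b_n^2) = 27/2.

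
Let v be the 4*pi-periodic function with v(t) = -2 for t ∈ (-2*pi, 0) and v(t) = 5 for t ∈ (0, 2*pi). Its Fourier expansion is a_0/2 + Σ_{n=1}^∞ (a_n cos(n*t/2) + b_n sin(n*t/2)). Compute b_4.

0

b_4 = (1/(2*pi)) ∫_{-2*pi}^{2*pi} v(t) sin(2*t) dt.
Split the integral at the breakpoints.
Directly, an antiderivative of (-2) sin(2*t) is cos(2*t); evaluating from -2*pi to 0: ∫_{-2*pi}^{0} (-2) sin(2*t) dt = (1) - (1) = 0.
Directly, an antiderivative of (5) sin(2*t) is -5*cos(2*t)/2; evaluating from 0 to 2*pi: ∫_{0}^{2*pi} (5) sin(2*t) dt = (-5/2) - (-5/2) = 0.
Summing the pieces and multiplying by (1/(2*pi)) gives b_4 = 0.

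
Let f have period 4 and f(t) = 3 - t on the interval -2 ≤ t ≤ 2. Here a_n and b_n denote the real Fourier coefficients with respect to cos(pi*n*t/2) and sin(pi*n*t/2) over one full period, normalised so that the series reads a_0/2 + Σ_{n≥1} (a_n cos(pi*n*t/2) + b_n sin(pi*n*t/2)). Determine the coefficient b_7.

b_7 = 1/2 ∫_{-2}^{2} f(t) sin(7*pi*t/2) dt.
Integrating by parts (boundary term plus one more integral), an antiderivative of (3 - t) sin(7*pi*t/2) is 2*t*cos(7*pi*t/2)/(7*pi) - 4*sin(7*pi*t/2)/(49*pi**2) - 6*cos(7*pi*t/2)/(7*pi); evaluating from -2 to 2: ∫_{-2}^{2} (3 - t) sin(7*pi*t/2) dt = (2/(7*pi)) - (10/(7*pi)) = -8/(7*pi).
Hence b_7 = (1/2)·(-8/(7*pi)) = -4/(7*pi).

-4/(7*pi)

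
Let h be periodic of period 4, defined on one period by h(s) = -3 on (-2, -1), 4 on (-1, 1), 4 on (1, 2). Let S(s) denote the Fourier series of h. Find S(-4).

4

s = -4 differs from s = 0 by -1 full period(s), and the series is 4-periodic.
h is continuous at s = 0 with value 4, so the series converges to 4 there.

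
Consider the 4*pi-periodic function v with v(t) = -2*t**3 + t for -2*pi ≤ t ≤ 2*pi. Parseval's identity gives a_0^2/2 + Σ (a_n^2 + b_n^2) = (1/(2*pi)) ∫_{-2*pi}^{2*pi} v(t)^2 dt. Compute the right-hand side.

(1/(2*pi)) ∫_{-2*pi}^{2*pi} v(t)^2 dt = (1/(2*pi)) · (16*pi**3*(-336*pi**2 + 35 + 960*pi**4)/105) = 8*pi**2*(-336*pi**2 + 35 + 960*pi**4)/105.

8*pi**2*(-336*pi**2 + 35 + 960*pi**4)/105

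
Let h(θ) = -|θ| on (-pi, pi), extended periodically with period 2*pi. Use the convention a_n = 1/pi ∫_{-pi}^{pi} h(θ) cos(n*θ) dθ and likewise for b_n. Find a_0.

-pi

a_0 = 1/pi ∫_{-pi}^{pi} h(θ) dθ = 1/pi · (-pi**2) = -pi.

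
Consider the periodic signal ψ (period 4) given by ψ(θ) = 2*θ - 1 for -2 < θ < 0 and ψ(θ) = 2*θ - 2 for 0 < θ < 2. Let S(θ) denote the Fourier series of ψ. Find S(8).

-3/2

θ = 8 differs from θ = 0 by 2 full period(s), and the series is 4-periodic.
At θ = 0 the one-sided limits are ψ(0^-) = -1 and ψ(0^+) = -2.
By Dirichlet's theorem the series converges to their average, [(-1) + (-2)]/2 = -3/2.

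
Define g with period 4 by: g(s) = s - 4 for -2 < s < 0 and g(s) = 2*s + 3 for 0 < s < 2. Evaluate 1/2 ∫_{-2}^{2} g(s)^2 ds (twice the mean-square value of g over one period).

1/2 ∫_{-2}^{2} g(s)^2 ds = 1/2 · (310/3) = 155/3.

155/3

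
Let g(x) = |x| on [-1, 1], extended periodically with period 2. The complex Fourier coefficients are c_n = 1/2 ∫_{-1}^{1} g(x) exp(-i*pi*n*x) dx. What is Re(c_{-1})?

-2/pi**2

Since g is real-valued, Re(c_{-1}) = 1/2 ∫_{-1}^{1} g(x) cos(-pi*x) dx = a_{1}/2.
g is even and cos(-pi*x) is even, so the integrand is even: ∫_{-1}^{1} g(x) cos(-pi*x) dx = 2∫_0^{1} g(x) cos(-pi*x) dx.
Integrating by parts (boundary term plus one more integral), an antiderivative of (x) cos(-pi*x) is x*sin(pi*x)/pi + cos(pi*x)/pi**2; evaluating from 0 to 1: ∫_{0}^{1} (x) cos(-pi*x) dx = (-1/pi**2) - (pi**(-2)) = -2/pi**2.
So ∫_{-1}^{1} g(x) cos(-pi*x) dx = -4/pi**2.
Hence Re(c_{-1}) = (1/2)·(-4/pi**2) = -2/pi**2.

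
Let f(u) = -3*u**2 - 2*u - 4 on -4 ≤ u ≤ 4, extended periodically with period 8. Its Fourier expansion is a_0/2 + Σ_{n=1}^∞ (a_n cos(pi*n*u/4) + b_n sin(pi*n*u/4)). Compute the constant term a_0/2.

-20

a_0 = 1/4 ∫_{-4}^{4} f(u) du = 1/4 · (-160) = -40.
So the constant term a_0/2 = -20.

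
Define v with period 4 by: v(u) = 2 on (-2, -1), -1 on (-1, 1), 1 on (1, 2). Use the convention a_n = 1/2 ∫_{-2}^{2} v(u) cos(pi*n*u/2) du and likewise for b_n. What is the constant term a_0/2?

1/4

a_0 = 1/2 ∫_{-2}^{2} v(u) du = 1/2 · (1) = 1/2.
So the constant term a_0/2 = 1/4.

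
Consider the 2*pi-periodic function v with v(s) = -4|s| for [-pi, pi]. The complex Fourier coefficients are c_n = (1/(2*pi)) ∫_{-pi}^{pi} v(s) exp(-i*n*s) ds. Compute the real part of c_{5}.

8/(25*pi)

Since v is real-valued, Re(c_{5}) = (1/(2*pi)) ∫_{-pi}^{pi} v(s) cos(5*s) ds = a_{5}/2.
v is even and cos(5*s) is even, so the integrand is even: ∫_{-pi}^{pi} v(s) cos(5*s) ds = 2∫_0^{pi} v(s) cos(5*s) ds.
Integrating by parts (boundary term plus one more integral), an antiderivative of (-4*s) cos(5*s) is -4*s*sin(5*s)/5 - 4*cos(5*s)/25; evaluating from 0 to pi: ∫_{0}^{pi} (-4*s) cos(5*s) ds = (4/25) - (-4/25) = 8/25.
So ∫_{-pi}^{pi} v(s) cos(5*s) ds = 16/25.
Hence Re(c_{5}) = (1/(2*pi))·(16/25) = 8/(25*pi).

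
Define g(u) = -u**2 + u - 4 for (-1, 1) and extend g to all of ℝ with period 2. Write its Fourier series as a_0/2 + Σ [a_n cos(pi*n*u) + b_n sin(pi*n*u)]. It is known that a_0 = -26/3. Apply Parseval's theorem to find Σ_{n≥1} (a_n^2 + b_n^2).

38/45

Parseval: a_0^2/2 + Σ_{n≥1} (a_n^2+b_n^2) = ∫_{-1}^{1} g(u)^2 du = 192/5.
Subtract a_0^2/2 = 338/9: Σ (a_n^2+b_n^2) = 38/45.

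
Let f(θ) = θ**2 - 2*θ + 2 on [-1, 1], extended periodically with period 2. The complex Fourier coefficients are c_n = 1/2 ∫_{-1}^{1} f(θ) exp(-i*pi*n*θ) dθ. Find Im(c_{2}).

Since f is real-valued, Im(c_{2}) = -1/2 ∫_{-1}^{1} f(θ) sin(2*pi*θ) dθ = -b_{2}/2.
Integrating by parts twice (tabular method), an antiderivative of (θ**2 - 2*θ + 2) sin(2*pi*θ) is -θ**2*cos(2*pi*θ)/(2*pi) + θ*sin(2*pi*θ)/(2*pi**2) + θ*cos(2*pi*θ)/pi - sin(2*pi*θ)/(2*pi**2) - cos(2*pi*θ)/pi + cos(2*pi*θ)/(4*pi**3); evaluating from -1 to 1: ∫_{-1}^{1} (θ**2 - 2*θ + 2) sin(2*pi*θ) dθ = ((1 - 2*pi**2)/(4*pi**3)) - ((1 - 10*pi**2)/(4*pi**3)) = 2/pi.
Hence Im(c_{2}) = (-1/2)·(2/pi) = -1/pi.

-1/pi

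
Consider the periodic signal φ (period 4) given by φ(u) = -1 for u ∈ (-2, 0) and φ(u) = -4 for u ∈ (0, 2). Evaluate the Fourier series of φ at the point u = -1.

φ is continuous at u = -1 with value -1, so the series converges to -1 there.

-1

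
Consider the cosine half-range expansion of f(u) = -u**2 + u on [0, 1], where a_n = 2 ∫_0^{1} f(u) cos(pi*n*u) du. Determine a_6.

-1/(9*pi**2)

a_6 = 2 ∫_0^{1} (-u**2 + u) cos(6*pi*u) du.
Integrating by parts twice (tabular method), an antiderivative of (-u**2 + u) cos(6*pi*u) is -u**2*sin(6*pi*u)/(6*pi) + u*sin(6*pi*u)/(6*pi) - u*cos(6*pi*u)/(18*pi**2) + sin(6*pi*u)/(108*pi**3) + cos(6*pi*u)/(36*pi**2); evaluating from 0 to 1: ∫_{0}^{1} (-u**2 + u) cos(6*pi*u) du = (-1/(36*pi**2)) - (1/(36*pi**2)) = -1/(18*pi**2).
Hence a_6 = 2·(-1/(18*pi**2)) = -1/(9*pi**2).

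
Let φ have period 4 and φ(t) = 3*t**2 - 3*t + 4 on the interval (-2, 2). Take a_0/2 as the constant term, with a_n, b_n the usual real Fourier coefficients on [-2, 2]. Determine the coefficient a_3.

a_3 = 1/2 ∫_{-2}^{2} φ(t) cos(3*pi*t/2) dt.
Integrating by parts twice (tabular method), an antiderivative of (3*t**2 - 3*t + 4) cos(3*pi*t/2) is 2*t**2*sin(3*pi*t/2)/pi - 2*t*sin(3*pi*t/2)/pi + 8*t*cos(3*pi*t/2)/(3*pi**2) - 16*sin(3*pi*t/2)/(9*pi**3) + 8*sin(3*pi*t/2)/(3*pi) - 4*cos(3*pi*t/2)/(3*pi**2); evaluating from -2 to 2: ∫_{-2}^{2} (3*t**2 - 3*t + 4) cos(3*pi*t/2) dt = (-4/pi**2) - (20/(3*pi**2)) = -32/(3*pi**2).
Hence a_3 = (1/2)·(-32/(3*pi**2)) = -16/(3*pi**2).

-16/(3*pi**2)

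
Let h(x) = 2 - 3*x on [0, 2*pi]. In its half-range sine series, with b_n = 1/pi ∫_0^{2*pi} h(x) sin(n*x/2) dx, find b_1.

b_1 = 1/pi ∫_0^{2*pi} (2 - 3*x) sin(x/2) dx.
Integrating by parts (boundary term plus one more integral), an antiderivative of (2 - 3*x) sin(x/2) is 6*x*cos(x/2) - 12*sin(x/2) - 4*cos(x/2); evaluating from 0 to 2*pi: ∫_{0}^{2*pi} (2 - 3*x) sin(x/2) dx = (4 - 12*pi) - (-4) = 8 - 12*pi.
Hence b_1 = (1/pi)·(8 - 12*pi) = -12 + 8/pi.

-12 + 8/pi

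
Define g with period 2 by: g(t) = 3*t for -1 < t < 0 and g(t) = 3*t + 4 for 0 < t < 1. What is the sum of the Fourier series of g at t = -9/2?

t = -9/2 differs from t = -1/2 by -2 full period(s), and the series is 2-periodic.
g is continuous at t = -1/2 with value -3/2, so the series converges to -3/2 there.

-3/2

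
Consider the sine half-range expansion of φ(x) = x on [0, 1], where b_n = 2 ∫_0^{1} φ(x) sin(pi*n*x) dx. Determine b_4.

-1/(2*pi)

b_4 = 2 ∫_0^{1} (x) sin(4*pi*x) dx.
Integrating by parts (boundary term plus one more integral), an antiderivative of (x) sin(4*pi*x) is -x*cos(4*pi*x)/(4*pi) + sin(4*pi*x)/(16*pi**2); evaluating from 0 to 1: ∫_{0}^{1} (x) sin(4*pi*x) dx = (-1/(4*pi)) - (0) = -1/(4*pi).
Hence b_4 = 2·(-1/(4*pi)) = -1/(2*pi).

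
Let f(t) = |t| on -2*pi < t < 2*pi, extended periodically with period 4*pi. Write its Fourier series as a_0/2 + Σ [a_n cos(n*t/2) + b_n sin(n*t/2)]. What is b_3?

b_3 = (1/(2*pi)) ∫_{-2*pi}^{2*pi} f(t) sin(3*t/2) dt.
f is even and sin(3*t/2) is odd, so the integrand is odd over a symmetric interval and the integral vanishes.

0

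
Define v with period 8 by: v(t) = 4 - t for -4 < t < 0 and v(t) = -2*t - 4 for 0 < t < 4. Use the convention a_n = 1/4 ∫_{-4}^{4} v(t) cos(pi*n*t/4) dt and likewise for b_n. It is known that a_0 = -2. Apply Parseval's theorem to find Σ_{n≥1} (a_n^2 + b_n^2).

Parseval: a_0^2/2 + Σ_{n≥1} (a_n^2+b_n^2) = 1/4 ∫_{-4}^{4} v(t)^2 dt = 320/3.
Subtract a_0^2/2 = 2: Σ (a_n^2+b_n^2) = 314/3.

314/3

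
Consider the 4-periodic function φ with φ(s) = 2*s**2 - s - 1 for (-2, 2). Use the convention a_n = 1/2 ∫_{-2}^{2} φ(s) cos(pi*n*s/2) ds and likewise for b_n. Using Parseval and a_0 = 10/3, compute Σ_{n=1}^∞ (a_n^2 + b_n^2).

632/45

Parseval: a_0^2/2 + Σ_{n≥1} (a_n^2+b_n^2) = 1/2 ∫_{-2}^{2} φ(s)^2 ds = 98/5.
Subtract a_0^2/2 = 50/9: Σ (a_n^2+b_n^2) = 632/45.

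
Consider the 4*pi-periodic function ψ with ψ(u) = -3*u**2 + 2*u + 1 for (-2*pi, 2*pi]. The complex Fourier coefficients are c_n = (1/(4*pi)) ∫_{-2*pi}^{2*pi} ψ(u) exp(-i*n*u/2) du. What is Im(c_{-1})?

4

Since ψ is real-valued, Im(c_{-1}) = -(1/(4*pi)) ∫_{-2*pi}^{2*pi} ψ(u) sin(-u/2) du = b_{1}/2.
Integrating by parts twice (tabular method), an antiderivative of (-3*u**2 + 2*u + 1) sin(-u/2) is -6*u**2*cos(u/2) + 24*u*sin(u/2) + 4*u*cos(u/2) - 8*sin(u/2) + 50*cos(u/2); evaluating from -2*pi to 2*pi: ∫_{-2*pi}^{2*pi} (-3*u**2 + 2*u + 1) sin(-u/2) du = (-50 - 8*pi + 24*pi**2) - (-50 + 8*pi + 24*pi**2) = -16*pi.
Hence Im(c_{-1}) = (-1/(4*pi))·(-16*pi) = 4.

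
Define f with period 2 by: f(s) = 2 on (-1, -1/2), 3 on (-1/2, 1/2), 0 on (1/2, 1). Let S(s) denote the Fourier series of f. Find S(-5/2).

5/2

s = -5/2 differs from s = -1/2 by -1 full period(s), and the series is 2-periodic.
At s = -1/2 the one-sided limits are f(-1/2^-) = 2 and f(-1/2^+) = 3.
By Dirichlet's theorem the series converges to their average, [(2) + (3)]/2 = 5/2.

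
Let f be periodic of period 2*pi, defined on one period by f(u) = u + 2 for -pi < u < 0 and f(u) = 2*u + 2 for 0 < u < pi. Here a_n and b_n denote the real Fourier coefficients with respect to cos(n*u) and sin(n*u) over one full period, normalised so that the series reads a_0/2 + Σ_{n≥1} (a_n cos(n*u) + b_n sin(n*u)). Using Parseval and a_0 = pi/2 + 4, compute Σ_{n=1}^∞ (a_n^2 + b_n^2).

37*pi**2/24

Parseval: a_0^2/2 + Σ_{n≥1} (a_n^2+b_n^2) = 1/pi ∫_{-pi}^{pi} f(u)^2 du = 2*pi + 8 + 5*pi**2/3.
Subtract a_0^2/2 = (pi + 8)**2/8: Σ (a_n^2+b_n^2) = 37*pi**2/24.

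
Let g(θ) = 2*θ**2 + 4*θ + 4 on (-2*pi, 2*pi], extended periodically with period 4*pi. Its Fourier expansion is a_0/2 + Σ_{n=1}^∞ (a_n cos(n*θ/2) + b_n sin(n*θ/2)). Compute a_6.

8/9

a_6 = (1/(2*pi)) ∫_{-2*pi}^{2*pi} g(θ) cos(3*θ) dθ.
Integrating by parts twice (tabular method), an antiderivative of (2*θ**2 + 4*θ + 4) cos(3*θ) is 2*θ**2*sin(3*θ)/3 + 4*θ*sin(3*θ)/3 + 4*θ*cos(3*θ)/9 + 32*sin(3*θ)/27 + 4*cos(3*θ)/9; evaluating from -2*pi to 2*pi: ∫_{-2*pi}^{2*pi} (2*θ**2 + 4*θ + 4) cos(3*θ) dθ = (4/9 + 8*pi/9) - (4/9 - 8*pi/9) = 16*pi/9.
Hence a_6 = (1/(2*pi))·(16*pi/9) = 8/9.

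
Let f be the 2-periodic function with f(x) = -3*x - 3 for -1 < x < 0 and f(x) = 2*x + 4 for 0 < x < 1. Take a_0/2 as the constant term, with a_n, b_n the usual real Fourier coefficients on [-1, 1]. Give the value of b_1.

13/pi

b_1 = ∫_{-1}^{1} f(x) sin(pi*x) dx.
Split the integral at the breakpoints.
Integrating by parts (boundary term plus one more integral), an antiderivative of (-3*x - 3) sin(pi*x) is 3*x*cos(pi*x)/pi - 3*sin(pi*x)/pi**2 + 3*cos(pi*x)/pi; evaluating from -1 to 0: ∫_{-1}^{0} (-3*x - 3) sin(pi*x) dx = (3/pi) - (0) = 3/pi.
Integrating by parts (boundary term plus one more integral), an antiderivative of (2*x + 4) sin(pi*x) is -2*x*cos(pi*x)/pi + 2*sin(pi*x)/pi**2 - 4*cos(pi*x)/pi; evaluating from 0 to 1: ∫_{0}^{1} (2*x + 4) sin(pi*x) dx = (6/pi) - (-4/pi) = 10/pi.
Summing the pieces gives b_1 = 13/pi.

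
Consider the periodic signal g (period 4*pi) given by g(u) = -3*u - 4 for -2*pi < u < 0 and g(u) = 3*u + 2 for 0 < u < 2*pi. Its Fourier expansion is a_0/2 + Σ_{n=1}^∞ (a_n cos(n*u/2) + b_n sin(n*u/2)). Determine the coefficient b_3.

b_3 = (1/(2*pi)) ∫_{-2*pi}^{2*pi} g(u) sin(3*u/2) du.
Split the integral at the breakpoints.
Integrating by parts (boundary term plus one more integral), an antiderivative of (-3*u - 4) sin(3*u/2) is 2*u*cos(3*u/2) - 4*sin(3*u/2)/3 + 8*cos(3*u/2)/3; evaluating from -2*pi to 0: ∫_{-2*pi}^{0} (-3*u - 4) sin(3*u/2) du = (8/3) - (-8/3 + 4*pi) = 16/3 - 4*pi.
Integrating by parts (boundary term plus one more integral), an antiderivative of (3*u + 2) sin(3*u/2) is -2*u*cos(3*u/2) + 4*sin(3*u/2)/3 - 4*cos(3*u/2)/3; evaluating from 0 to 2*pi: ∫_{0}^{2*pi} (3*u + 2) sin(3*u/2) du = (4/3 + 4*pi) - (-4/3) = 8/3 + 4*pi.
Summing the pieces and multiplying by (1/(2*pi)) gives b_3 = 4/pi.

4/pi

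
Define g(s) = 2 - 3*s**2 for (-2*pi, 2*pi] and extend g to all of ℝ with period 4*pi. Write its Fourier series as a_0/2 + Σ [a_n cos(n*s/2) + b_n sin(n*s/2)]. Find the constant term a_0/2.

2 - 4*pi**2

a_0 = (1/(2*pi)) ∫_{-2*pi}^{2*pi} g(s) ds = (1/(2*pi)) · (-16*pi**3 + 8*pi) = 4 - 8*pi**2.
So the constant term a_0/2 = 2 - 4*pi**2.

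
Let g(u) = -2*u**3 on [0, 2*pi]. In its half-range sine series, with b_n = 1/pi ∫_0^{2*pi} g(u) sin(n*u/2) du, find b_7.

b_7 = 1/pi ∫_0^{2*pi} (-2*u**3) sin(7*u/2) du.
Integrating by parts three times (tabular method), an antiderivative of (-2*u**3) sin(7*u/2) is 4*u**3*cos(7*u/2)/7 - 24*u**2*sin(7*u/2)/49 - 96*u*cos(7*u/2)/343 + 192*sin(7*u/2)/2401; evaluating from 0 to 2*pi: ∫_{0}^{2*pi} (-2*u**3) sin(7*u/2) du = (32*pi*(6 - 49*pi**2)/343) - (0) = 32*pi*(6 - 49*pi**2)/343.
Hence b_7 = (1/pi)·(32*pi*(6 - 49*pi**2)/343) = 192/343 - 32*pi**2/7.

192/343 - 32*pi**2/7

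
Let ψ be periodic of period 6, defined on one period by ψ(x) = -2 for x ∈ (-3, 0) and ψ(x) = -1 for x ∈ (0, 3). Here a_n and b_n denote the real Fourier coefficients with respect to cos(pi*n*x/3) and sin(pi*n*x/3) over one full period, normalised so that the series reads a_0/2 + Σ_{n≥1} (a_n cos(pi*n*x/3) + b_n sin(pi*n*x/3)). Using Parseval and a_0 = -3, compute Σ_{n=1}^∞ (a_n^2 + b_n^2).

1/2

Parseval: a_0^2/2 + Σ_{n≥1} (a_n^2+b_n^2) = 1/3 ∫_{-3}^{3} ψ(x)^2 dx = 5.
Subtract a_0^2/2 = 9/2: Σ (a_n^2+b_n^2) = 1/2.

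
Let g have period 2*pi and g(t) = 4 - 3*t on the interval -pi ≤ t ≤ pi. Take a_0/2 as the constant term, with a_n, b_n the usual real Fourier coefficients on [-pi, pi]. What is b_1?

b_1 = 1/pi ∫_{-pi}^{pi} g(t) sin(t) dt.
Integrating by parts (boundary term plus one more integral), an antiderivative of (4 - 3*t) sin(t) is 3*t*cos(t) - 3*sin(t) - 4*cos(t); evaluating from -pi to pi: ∫_{-pi}^{pi} (4 - 3*t) sin(t) dt = (4 - 3*pi) - (4 + 3*pi) = -6*pi.
Hence b_1 = (1/pi)·(-6*pi) = -6.

-6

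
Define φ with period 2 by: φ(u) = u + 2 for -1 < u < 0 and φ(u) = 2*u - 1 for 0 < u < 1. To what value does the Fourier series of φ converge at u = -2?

u = -2 differs from u = 0 by -1 full period(s), and the series is 2-periodic.
At u = 0 the one-sided limits are φ(0^-) = 2 and φ(0^+) = -1.
By Dirichlet's theorem the series converges to their average, [(2) + (-1)]/2 = 1/2.

1/2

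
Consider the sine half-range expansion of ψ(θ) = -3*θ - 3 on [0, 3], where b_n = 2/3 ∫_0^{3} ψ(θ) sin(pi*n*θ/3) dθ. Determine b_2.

b_2 = 2/3 ∫_0^{3} (-3*θ - 3) sin(2*pi*θ/3) dθ.
Integrating by parts (boundary term plus one more integral), an antiderivative of (-3*θ - 3) sin(2*pi*θ/3) is 9*θ*cos(2*pi*θ/3)/(2*pi) - 27*sin(2*pi*θ/3)/(4*pi**2) + 9*cos(2*pi*θ/3)/(2*pi); evaluating from 0 to 3: ∫_{0}^{3} (-3*θ - 3) sin(2*pi*θ/3) dθ = (18/pi) - (9/(2*pi)) = 27/(2*pi).
Hence b_2 = (2/3)·(27/(2*pi)) = 9/pi.

9/pi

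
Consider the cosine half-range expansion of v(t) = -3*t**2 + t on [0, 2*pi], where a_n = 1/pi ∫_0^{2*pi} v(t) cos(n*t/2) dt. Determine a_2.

-12

a_2 = 1/pi ∫_0^{2*pi} (-3*t**2 + t) cos(t) dt.
Integrating by parts twice (tabular method), an antiderivative of (-3*t**2 + t) cos(t) is -3*t**2*sin(t) + t*sin(t) - 6*t*cos(t) + 6*sin(t) + cos(t); evaluating from 0 to 2*pi: ∫_{0}^{2*pi} (-3*t**2 + t) cos(t) dt = (1 - 12*pi) - (1) = -12*pi.
Hence a_2 = (1/pi)·(-12*pi) = -12.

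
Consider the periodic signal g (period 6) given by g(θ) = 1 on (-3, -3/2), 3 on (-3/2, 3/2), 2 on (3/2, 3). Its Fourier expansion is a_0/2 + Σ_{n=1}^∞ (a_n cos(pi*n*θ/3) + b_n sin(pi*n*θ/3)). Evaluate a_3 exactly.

a_3 = 1/3 ∫_{-3}^{3} g(θ) cos(pi*θ) dθ.
Split the integral at the breakpoints.
Directly, an antiderivative of (1) cos(pi*θ) is sin(pi*θ)/pi; evaluating from -3 to -3/2: ∫_{-3}^{-3/2} (1) cos(pi*θ) dθ = (1/pi) - (0) = 1/pi.
Directly, an antiderivative of (3) cos(pi*θ) is 3*sin(pi*θ)/pi; evaluating from -3/2 to 3/2: ∫_{-3/2}^{3/2} (3) cos(pi*θ) dθ = (-3/pi) - (3/pi) = -6/pi.
Directly, an antiderivative of (2) cos(pi*θ) is 2*sin(pi*θ)/pi; evaluating from 3/2 to 3: ∫_{3/2}^{3} (2) cos(pi*θ) dθ = (0) - (-2/pi) = 2/pi.
Summing the pieces and multiplying by (1/3) gives a_3 = -1/pi.

-1/pi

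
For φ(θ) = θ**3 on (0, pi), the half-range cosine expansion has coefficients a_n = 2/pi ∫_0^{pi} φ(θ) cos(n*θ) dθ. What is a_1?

a_1 = 2/pi ∫_0^{pi} (θ**3) cos(θ) dθ.
Integrating by parts three times (tabular method), an antiderivative of (θ**3) cos(θ) is θ**3*sin(θ) + 3*θ**2*cos(θ) - 6*θ*sin(θ) - 6*cos(θ); evaluating from 0 to pi: ∫_{0}^{pi} (θ**3) cos(θ) dθ = (6 - 3*pi**2) - (-6) = 12 - 3*pi**2.
Hence a_1 = (2/pi)·(12 - 3*pi**2) = -6*pi + 24/pi.

-6*pi + 24/pi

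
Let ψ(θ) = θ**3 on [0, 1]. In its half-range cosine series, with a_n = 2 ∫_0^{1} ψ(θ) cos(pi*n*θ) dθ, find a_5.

a_5 = 2 ∫_0^{1} (θ**3) cos(5*pi*θ) dθ.
Integrating by parts three times (tabular method), an antiderivative of (θ**3) cos(5*pi*θ) is θ**3*sin(5*pi*θ)/(5*pi) + 3*θ**2*cos(5*pi*θ)/(25*pi**2) - 6*θ*sin(5*pi*θ)/(125*pi**3) - 6*cos(5*pi*θ)/(625*pi**4); evaluating from 0 to 1: ∫_{0}^{1} (θ**3) cos(5*pi*θ) dθ = (3*(2 - 25*pi**2)/(625*pi**4)) - (-6/(625*pi**4)) = 3*(4 - 25*pi**2)/(625*pi**4).
Hence a_5 = 2·(3*(4 - 25*pi**2)/(625*pi**4)) = 6*(4 - 25*pi**2)/(625*pi**4).

6*(4 - 25*pi**2)/(625*pi**4)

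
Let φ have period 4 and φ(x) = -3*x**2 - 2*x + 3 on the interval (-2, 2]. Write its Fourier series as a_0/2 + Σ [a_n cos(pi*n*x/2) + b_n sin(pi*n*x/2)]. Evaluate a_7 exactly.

a_7 = 1/2 ∫_{-2}^{2} φ(x) cos(7*pi*x/2) dx.
Integrating by parts twice (tabular method), an antiderivative of (-3*x**2 - 2*x + 3) cos(7*pi*x/2) is -6*x**2*sin(7*pi*x/2)/(7*pi) - 4*x*sin(7*pi*x/2)/(7*pi) - 24*x*cos(7*pi*x/2)/(49*pi**2) + 48*sin(7*pi*x/2)/(343*pi**3) + 6*sin(7*pi*x/2)/(7*pi) - 8*cos(7*pi*x/2)/(49*pi**2); evaluating from -2 to 2: ∫_{-2}^{2} (-3*x**2 - 2*x + 3) cos(7*pi*x/2) dx = (8/(7*pi**2)) - (-40/(49*pi**2)) = 96/(49*pi**2).
Hence a_7 = (1/2)·(96/(49*pi**2)) = 48/(49*pi**2).

48/(49*pi**2)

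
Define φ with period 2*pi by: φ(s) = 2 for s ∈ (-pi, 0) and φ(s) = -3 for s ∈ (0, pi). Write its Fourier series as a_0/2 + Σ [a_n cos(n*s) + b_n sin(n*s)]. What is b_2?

b_2 = 1/pi ∫_{-pi}^{pi} φ(s) sin(2*s) ds.
Split the integral at the breakpoints.
Directly, an antiderivative of (2) sin(2*s) is -cos(2*s); evaluating from -pi to 0: ∫_{-pi}^{0} (2) sin(2*s) ds = (-1) - (-1) = 0.
Directly, an antiderivative of (-3) sin(2*s) is 3*cos(2*s)/2; evaluating from 0 to pi: ∫_{0}^{pi} (-3) sin(2*s) ds = (3/2) - (3/2) = 0.
Summing the pieces and multiplying by (1/pi) gives b_2 = 0.

0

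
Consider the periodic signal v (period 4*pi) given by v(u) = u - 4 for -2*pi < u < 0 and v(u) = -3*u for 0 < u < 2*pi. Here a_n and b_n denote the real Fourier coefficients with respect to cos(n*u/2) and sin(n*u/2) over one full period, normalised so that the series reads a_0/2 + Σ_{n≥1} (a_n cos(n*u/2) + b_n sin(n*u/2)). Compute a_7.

16/(49*pi)

a_7 = (1/(2*pi)) ∫_{-2*pi}^{2*pi} v(u) cos(7*u/2) du.
Split the integral at the breakpoints.
Integrating by parts (boundary term plus one more integral), an antiderivative of (u - 4) cos(7*u/2) is 2*u*sin(7*u/2)/7 - 8*sin(7*u/2)/7 + 4*cos(7*u/2)/49; evaluating from -2*pi to 0: ∫_{-2*pi}^{0} (u - 4) cos(7*u/2) du = (4/49) - (-4/49) = 8/49.
Integrating by parts (boundary term plus one more integral), an antiderivative of (-3*u) cos(7*u/2) is -6*u*sin(7*u/2)/7 - 12*cos(7*u/2)/49; evaluating from 0 to 2*pi: ∫_{0}^{2*pi} (-3*u) cos(7*u/2) du = (12/49) - (-12/49) = 24/49.
Summing the pieces and multiplying by (1/(2*pi)) gives a_7 = 16/(49*pi).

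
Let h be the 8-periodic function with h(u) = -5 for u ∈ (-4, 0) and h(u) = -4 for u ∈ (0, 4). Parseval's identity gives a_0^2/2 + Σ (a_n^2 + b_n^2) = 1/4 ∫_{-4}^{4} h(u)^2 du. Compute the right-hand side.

41

1/4 ∫_{-4}^{4} h(u)^2 du = 1/4 · (164) = 41.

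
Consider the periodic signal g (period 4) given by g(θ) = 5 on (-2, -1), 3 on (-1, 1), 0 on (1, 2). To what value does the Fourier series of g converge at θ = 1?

At θ = 1 the one-sided limits are g(1^-) = 3 and g(1^+) = 0.
By Dirichlet's theorem the series converges to their average, [(3) + (0)]/2 = 3/2.

3/2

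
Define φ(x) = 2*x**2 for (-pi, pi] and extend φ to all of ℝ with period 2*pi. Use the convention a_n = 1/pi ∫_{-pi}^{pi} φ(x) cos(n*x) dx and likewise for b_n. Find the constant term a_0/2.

a_0 = 1/pi ∫_{-pi}^{pi} φ(x) dx = 1/pi · (4*pi**3/3) = 4*pi**2/3.
So the constant term a_0/2 = 2*pi**2/3.

2*pi**2/3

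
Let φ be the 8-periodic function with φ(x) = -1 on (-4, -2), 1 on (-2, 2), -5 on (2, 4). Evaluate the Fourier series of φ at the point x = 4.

At x = 4 the one-sided limits are φ(4^-) = -5 and φ(4^+) = -1.
By Dirichlet's theorem the series converges to their average, [(-5) + (-1)]/2 = -3.

-3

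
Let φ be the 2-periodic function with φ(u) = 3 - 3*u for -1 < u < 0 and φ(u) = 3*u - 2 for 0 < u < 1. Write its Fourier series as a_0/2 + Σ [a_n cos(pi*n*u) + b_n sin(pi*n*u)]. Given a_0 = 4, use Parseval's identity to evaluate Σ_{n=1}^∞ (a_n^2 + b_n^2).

14

Parseval: a_0^2/2 + Σ_{n≥1} (a_n^2+b_n^2) = ∫_{-1}^{1} φ(u)^2 du = 22.
Subtract a_0^2/2 = 8: Σ (a_n^2+b_n^2) = 14.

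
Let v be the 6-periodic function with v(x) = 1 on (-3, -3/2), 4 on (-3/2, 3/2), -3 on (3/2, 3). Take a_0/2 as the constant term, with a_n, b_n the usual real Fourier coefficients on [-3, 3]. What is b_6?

b_6 = 1/3 ∫_{-3}^{3} v(x) sin(2*pi*x) dx.
Split the integral at the breakpoints.
Directly, an antiderivative of (1) sin(2*pi*x) is -cos(2*pi*x)/(2*pi); evaluating from -3 to -3/2: ∫_{-3}^{-3/2} (1) sin(2*pi*x) dx = (1/(2*pi)) - (-1/(2*pi)) = 1/pi.
Directly, an antiderivative of (4) sin(2*pi*x) is -2*cos(2*pi*x)/pi; evaluating from -3/2 to 3/2: ∫_{-3/2}^{3/2} (4) sin(2*pi*x) dx = (2/pi) - (2/pi) = 0.
Directly, an antiderivative of (-3) sin(2*pi*x) is 3*cos(2*pi*x)/(2*pi); evaluating from 3/2 to 3: ∫_{3/2}^{3} (-3) sin(2*pi*x) dx = (3/(2*pi)) - (-3/(2*pi)) = 3/pi.
Summing the pieces and multiplying by (1/3) gives b_6 = 4/(3*pi).

4/(3*pi)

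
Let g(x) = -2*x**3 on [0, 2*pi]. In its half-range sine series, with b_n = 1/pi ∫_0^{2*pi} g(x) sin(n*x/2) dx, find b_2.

-24 + 16*pi**2

b_2 = 1/pi ∫_0^{2*pi} (-2*x**3) sin(x) dx.
Integrating by parts three times (tabular method), an antiderivative of (-2*x**3) sin(x) is 2*x**3*cos(x) - 6*x**2*sin(x) - 12*x*cos(x) + 12*sin(x); evaluating from 0 to 2*pi: ∫_{0}^{2*pi} (-2*x**3) sin(x) dx = (-24*pi + 16*pi**3) - (0) = -24*pi + 16*pi**3.
Hence b_2 = (1/pi)·(-24*pi + 16*pi**3) = -24 + 16*pi**2.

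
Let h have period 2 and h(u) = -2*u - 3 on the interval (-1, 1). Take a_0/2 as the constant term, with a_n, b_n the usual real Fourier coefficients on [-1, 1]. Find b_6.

2/(3*pi)

b_6 = ∫_{-1}^{1} h(u) sin(6*pi*u) du.
Integrating by parts (boundary term plus one more integral), an antiderivative of (-2*u - 3) sin(6*pi*u) is u*cos(6*pi*u)/(3*pi) - sin(6*pi*u)/(18*pi**2) + cos(6*pi*u)/(2*pi); evaluating from -1 to 1: ∫_{-1}^{1} (-2*u - 3) sin(6*pi*u) du = (5/(6*pi)) - (1/(6*pi)) = 2/(3*pi).
Hence b_6 = 2/(3*pi).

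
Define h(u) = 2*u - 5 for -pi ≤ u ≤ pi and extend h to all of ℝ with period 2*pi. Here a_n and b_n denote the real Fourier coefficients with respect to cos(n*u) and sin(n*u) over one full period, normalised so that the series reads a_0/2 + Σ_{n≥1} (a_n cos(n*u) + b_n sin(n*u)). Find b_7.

b_7 = 1/pi ∫_{-pi}^{pi} h(u) sin(7*u) du.
Integrating by parts (boundary term plus one more integral), an antiderivative of (2*u - 5) sin(7*u) is -2*u*cos(7*u)/7 + 2*sin(7*u)/49 + 5*cos(7*u)/7; evaluating from -pi to pi: ∫_{-pi}^{pi} (2*u - 5) sin(7*u) du = (-5/7 + 2*pi/7) - (-2*pi/7 - 5/7) = 4*pi/7.
Hence b_7 = (1/pi)·(4*pi/7) = 4/7.

4/7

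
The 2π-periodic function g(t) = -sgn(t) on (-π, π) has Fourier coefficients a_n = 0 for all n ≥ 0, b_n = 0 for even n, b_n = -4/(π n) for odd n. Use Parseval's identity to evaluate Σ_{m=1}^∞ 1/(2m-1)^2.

pi**2/8

Parseval: Σ b_n^2 = (1/π) ∫_{-π}^{π} g(t)^2 dt = 2.
Only odd n contribute, with b_n^2 = 16/(π^2 n^2), so Σ_{m≥1} 1/(2m-1)^2 = π^2·(2)/16 = pi**2/8.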